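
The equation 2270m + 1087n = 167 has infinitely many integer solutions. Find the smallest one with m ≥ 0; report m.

81

gcd(2270, 1087) = 1  (2270 = 2×1087 + 96, 1087 = 11×96 + 31, 96 = 3×31 + 3, 31 = 10×3 + 1, 3 = 3×1).
1 divides 167, so solutions exist.
Back-substituting, 2270×(-351) + 1087×(733) = 1.
Scale by 167/1 = 167: (m₀, n₀) = (-58617, 122411).
General solution: m = -58617 + 1087t, n = 122411 - 2270t for integer t.
m ≥ 0: smallest is -58617 mod 1087 = 81 (at t = 54), with n = -169.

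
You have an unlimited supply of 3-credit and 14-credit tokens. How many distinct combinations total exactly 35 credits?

Need nonnegative integers with 3j + 14k = 35.
gcd(3, 14) = 1, and 3·(5) + 14·(-1) = 1.
So (j₀, k₀) = (175, -35); general j = 175 + 14t, k = -35 - 3t.
j ≥ 0 ⇒ t ≥ -12; k ≥ 0 ⇒ t ≤ -12. That's 1 value of t.

1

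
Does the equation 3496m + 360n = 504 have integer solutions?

yes

gcd(3496, 360) = 8  (3496 = 9·360 + 256, 360 = 1·256 + 104, 256 = 2·104 + 48, 104 = 2·48 + 8, 48 = 6·8).
8 divides 504, so integer solutions exist.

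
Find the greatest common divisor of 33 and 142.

1

gcd(142, 33):
  142 = 4·33 + 10
  33 = 3·10 + 3
  10 = 3·3 + 1
  3 = 3·1
so gcd(142, 33) = 1.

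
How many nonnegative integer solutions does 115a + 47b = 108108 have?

gcd(115, 47) = 1  (115 = 2·47 + 21, 47 = 2·21 + 5, 21 = 4·5 + 1, 5 = 5·1).
Back-substituting, 115·(9) + 47·(-22) = 1.
Scale by 108108: one solution is (972972, -2378376). Reduce a mod 47: (25, 2239).
General: a = 25 + 47t, b = 2239 - 115t.
a ≥ 0 ⇒ t ≥ 0; b ≥ 0 ⇒ t ≤ 19. So t ∈ [0, 19]: 20 solutions.

20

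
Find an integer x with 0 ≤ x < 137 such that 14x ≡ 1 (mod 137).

49

gcd(137, 14):
  137 = 9·14 + 11
  14 = 1·11 + 3
  11 = 3·3 + 2
  3 = 1·2 + 1
  2 = 2·1
so gcd(137, 14) = 1.
Back-substitute for Bézout coefficients:
  1 = 3 - 1·2
  ... = 14·(49) + 137·(-5)
So 14·49 ≡ 1 (mod 137), and 49 mod 137 = 49.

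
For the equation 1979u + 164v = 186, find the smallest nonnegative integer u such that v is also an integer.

2

gcd(1979, 164):
  1979 = 12×164 + 11
  164 = 14×11 + 10
  11 = 1×10 + 1
  10 = 10×1
so gcd(1979, 164) = 1.
1 divides 186, so solutions exist.
Back-substitute for Bézout coefficients:
  1 = 11 - 1×10
  ... = 1979×(15) + 164×(-181)
Scale by 186/1 = 186: (u₀, v₀) = (2790, -33666).
General solution: u = 2790 + 164t, v = -33666 - 1979t for integer t.
u ≥ 0: smallest is 2790 mod 164 = 2 (at t = -17), with v = -23.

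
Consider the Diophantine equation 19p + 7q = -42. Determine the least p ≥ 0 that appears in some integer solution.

gcd(19, 7) = 1.
1 divides -42, so solutions exist.
By Bézout, 19×(3) + 7×(-8) = 1.
Scale by -42/1 = -42: (p₀, q₀) = (-126, 336).
General solution: p = -126 + 7t, q = 336 - 19t for integer t.
p ≥ 0: smallest is -126 mod 7 = 0 (at t = 18), with q = -6.

0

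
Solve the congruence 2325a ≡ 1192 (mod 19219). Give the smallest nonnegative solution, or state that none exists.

885

gcd(19219, 2325) = 1.
1 divides 1192, so solutions exist.
By Bézout, 2325*(-1273) + 19219*(154) = 1.
So 2325*(-1273) ≡ 1 (mod 19219); multiply by 1192: a ≡ -1517416 (mod 19219).
Smallest nonnegative: a = -1517416 mod 19219 = 885.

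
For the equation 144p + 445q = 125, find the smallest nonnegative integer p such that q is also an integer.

245

gcd(445, 144) = 1.
1 divides 125, so solutions exist.
By Bézout, 144·(34) + 445·(-11) = 1.
Scale by 125/1 = 125: (p₀, q₀) = (4250, -1375).
General solution: p = 4250 + 445t, q = -1375 - 144t for integer t.
p ≥ 0: smallest is 4250 mod 445 = 245 (at t = -9), with q = -79.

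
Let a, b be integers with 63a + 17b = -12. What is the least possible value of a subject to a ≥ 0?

gcd(63, 17) = 1.
1 divides -12, so solutions exist.
By Bézout, 63*(-7) + 17*(26) = 1.
Scale by -12/1 = -12: (a₀, b₀) = (84, -312).
General solution: a = 84 + 17t, b = -312 - 63t for integer t.
a ≥ 0: smallest is 84 mod 17 = 16 (at t = -4), with b = -60.

16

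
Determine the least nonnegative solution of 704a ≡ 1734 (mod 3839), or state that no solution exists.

gcd(3839, 704) = 11.
11 does not divide 1734, so the congruence has no solution.

no solution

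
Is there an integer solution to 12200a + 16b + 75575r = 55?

yes

gcd(12200, 16) = 8  (12200 = 762*16 + 8, 16 = 2*8).
gcd(8, 75575) = 1.
1 divides 55, so integer solutions exist.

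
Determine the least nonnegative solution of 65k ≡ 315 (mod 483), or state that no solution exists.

gcd(483, 65) = 1  (483 = 7×65 + 28, 65 = 2×28 + 9, 28 = 3×9 + 1, 9 = 9×1).
1 divides 315, so solutions exist.
Back-substituting, 65×(-52) + 483×(7) = 1.
So 65×(-52) ≡ 1 (mod 483); multiply by 315: k ≡ -16380 (mod 483).
Smallest nonnegative: k = -16380 mod 483 = 42.

42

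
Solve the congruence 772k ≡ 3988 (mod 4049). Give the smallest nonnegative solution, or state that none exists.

173

gcd(4049, 772) = 1.
1 divides 3988, so solutions exist.
By Bézout, 772·(-1264) + 4049·(241) = 1.
So 772·(-1264) ≡ 1 (mod 4049); multiply by 3988: k ≡ -5040832 (mod 4049).
Smallest nonnegative: k = -5040832 mod 4049 = 173.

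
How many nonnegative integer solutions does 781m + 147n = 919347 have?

8

gcd(781, 147):
  781 = 5*147 + 46
  147 = 3*46 + 9
  46 = 5*9 + 1
  9 = 9*1
so gcd(781, 147) = 1.
Back-substitute for Bézout coefficients:
  1 = 46 - 5*9
  ... = 781*(16) + 147*(-85)
Scale by 919347: one solution is (14709552, -78144495). Reduce m mod 147: (144, 5489).
General: m = 144 + 147t, n = 5489 - 781t.
m ≥ 0 ⇒ t ≥ 0; n ≥ 0 ⇒ t ≤ 7. So t ∈ [0, 7]: 8 solutions.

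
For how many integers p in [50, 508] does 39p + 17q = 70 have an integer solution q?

gcd(39, 17):
  39 = 2*17 + 5
  17 = 3*5 + 2
  5 = 2*2 + 1
  2 = 2*1
so gcd(39, 17) = 1.
Back-substitute for Bézout coefficients:
  1 = 5 - 2*2
  ... = 39*(7) + 17*(-16)
Scale by 70: particular solution (490, -1120); reduce p mod 17: (14, -28).
General solution: p = 14 + 17t, q = -28 - 39t for integer t.
50 ≤ 14 + 17t ≤ 508 gives t ∈ [3, 29], which is 27 values.

27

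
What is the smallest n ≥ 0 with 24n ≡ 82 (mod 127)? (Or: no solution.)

gcd(127, 24) = 1  (127 = 5·24 + 7, 24 = 3·7 + 3, 7 = 2·3 + 1, 3 = 3·1).
1 divides 82, so solutions exist.
Back-substituting, 24·(-37) + 127·(7) = 1.
So 24·(-37) ≡ 1 (mod 127); multiply by 82: n ≡ -3034 (mod 127).
Smallest nonnegative: n = -3034 mod 127 = 14.

14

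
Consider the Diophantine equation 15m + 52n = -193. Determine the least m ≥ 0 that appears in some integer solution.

1

gcd(52, 15):
  52 = 3×15 + 7
  15 = 2×7 + 1
  7 = 7×1
so gcd(52, 15) = 1.
1 divides -193, so solutions exist.
Back-substitute for Bézout coefficients:
  1 = 15 - 2×7
  ... = 15×(7) + 52×(-2)
Scale by -193/1 = -193: (m₀, n₀) = (-1351, 386).
General solution: m = -1351 + 52t, n = 386 - 15t for integer t.
m ≥ 0: smallest is -1351 mod 52 = 1 (at t = 26), with n = -4.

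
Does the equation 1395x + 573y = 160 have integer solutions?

no

gcd(1395, 573) = 3.
3 does not divide 160 (remainder 1), so no integer solutions.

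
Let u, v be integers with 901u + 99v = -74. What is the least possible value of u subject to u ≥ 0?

52

gcd(901, 99) = 1  (901 = 9·99 + 10, 99 = 9·10 + 9, 10 = 1·9 + 1, 9 = 9·1).
1 divides -74, so solutions exist.
Back-substituting, 901·(10) + 99·(-91) = 1.
Scale by -74/1 = -74: (u₀, v₀) = (-740, 6734).
General solution: u = -740 + 99t, v = 6734 - 901t for integer t.
u ≥ 0: smallest is -740 mod 99 = 52 (at t = 8), with v = -474.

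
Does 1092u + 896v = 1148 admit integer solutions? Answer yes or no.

gcd(1092, 896):
  1092 = 1*896 + 196
  896 = 4*196 + 112
  196 = 1*112 + 84
  112 = 1*84 + 28
  84 = 3*28
so gcd(1092, 896) = 28.
28 divides 1148, so integer solutions exist.

yes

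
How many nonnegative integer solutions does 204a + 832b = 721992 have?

gcd(832, 204) = 4  (832 = 4*204 + 16, 204 = 12*16 + 12, 16 = 1*12 + 4, 12 = 3*4).
Back-substituting, 204*(-53) + 832*(13) = 4.
Scale by 180498: one solution is (-9566394, 2346474). Reduce a mod 208: (150, 831).
General: a = 150 + 208t, b = 831 - 51t.
a ≥ 0 ⇒ t ≥ 0; b ≥ 0 ⇒ t ≤ 16. So t ∈ [0, 16]: 17 solutions.

17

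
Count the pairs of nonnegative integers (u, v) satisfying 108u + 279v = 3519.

gcd(279, 108):
  279 = 2×108 + 63
  108 = 1×63 + 45
  63 = 1×45 + 18
  45 = 2×18 + 9
  18 = 2×9
so gcd(279, 108) = 9.
Back-substitute for Bézout coefficients:
  9 = 45 - 2×18
  ... = 108×(13) + 279×(-5)
Scale by 391: one solution is (5083, -1955). Reduce u mod 31: (30, 1).
General: u = 30 + 31t, v = 1 - 12t.
u ≥ 0 ⇒ t ≥ 0; v ≥ 0 ⇒ t ≤ 0. So t ∈ [0, 0]: 1 solution.

1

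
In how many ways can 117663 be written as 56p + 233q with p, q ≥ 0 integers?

9

gcd(233, 56) = 1.
By Bézout, 56·(-104) + 233·(25) = 1.
One solution: (208, 455).
General: p = 208 + 233t, q = 455 - 56t.
p ≥ 0 ⇒ t ≥ 0; q ≥ 0 ⇒ t ≤ 8. So t ∈ [0, 8]: 9 solutions.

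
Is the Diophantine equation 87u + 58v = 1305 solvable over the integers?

yes

gcd(87, 58) = 29  (87 = 1×58 + 29, 58 = 2×29).
29 divides 1305, so integer solutions exist.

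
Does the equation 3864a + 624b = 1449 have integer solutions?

gcd(3864, 624):
  3864 = 6·624 + 120
  624 = 5·120 + 24
  120 = 5·24
so gcd(3864, 624) = 24.
24 does not divide 1449 (remainder 9), so no integer solutions.

no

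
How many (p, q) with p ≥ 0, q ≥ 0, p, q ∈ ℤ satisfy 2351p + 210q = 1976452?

gcd(2351, 210):
  2351 = 11·210 + 41
  210 = 5·41 + 5
  41 = 8·5 + 1
  5 = 5·1
so gcd(2351, 210) = 1.
Back-substitute for Bézout coefficients:
  1 = 41 - 8·5
  ... = 2351·(41) + 210·(-459)
Scale by 1976452: one solution is (81034532, -907191468). Reduce p mod 210: (152, 7710).
General: p = 152 + 210t, q = 7710 - 2351t.
p ≥ 0 ⇒ t ≥ 0; q ≥ 0 ⇒ t ≤ 3. So t ∈ [0, 3]: 4 solutions.

4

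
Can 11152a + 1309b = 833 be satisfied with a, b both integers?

gcd(11152, 1309) = 17  (11152 = 8*1309 + 680, 1309 = 1*680 + 629, 680 = 1*629 + 51, 629 = 12*51 + 17, 51 = 3*17).
17 divides 833, so integer solutions exist.

yes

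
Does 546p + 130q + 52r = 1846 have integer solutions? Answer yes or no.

gcd(546, 130) = 26  (546 = 4*130 + 26, 130 = 5*26).
gcd(26, 52) = 26.
26 divides 1846, so integer solutions exist.

yes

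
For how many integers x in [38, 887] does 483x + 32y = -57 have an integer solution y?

gcd(483, 32):
  483 = 15·32 + 3
  32 = 10·3 + 2
  3 = 1·2 + 1
  2 = 2·1
so gcd(483, 32) = 1.
Back-substitute for Bézout coefficients:
  1 = 3 - 1·2
  ... = 483·(11) + 32·(-166)
Scale by -57: particular solution (-627, 9462); reduce x mod 32: (13, -198).
General solution: x = 13 + 32t, y = -198 - 483t for integer t.
38 ≤ 13 + 32t ≤ 887 gives t ∈ [1, 27], which is 27 values.

27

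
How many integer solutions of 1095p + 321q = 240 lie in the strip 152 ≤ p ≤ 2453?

gcd(1095, 321) = 3  (1095 = 3*321 + 132, 321 = 2*132 + 57, 132 = 2*57 + 18, 57 = 3*18 + 3, 18 = 6*3).
Back-substituting, 1095*(-17) + 321*(58) = 3.
Scale by 80: particular solution (-1360, 4640); reduce p mod 107: (31, -105).
General solution: p = 31 + 107t, q = -105 - 365t for integer t.
152 ≤ 31 + 107t ≤ 2453 gives t ∈ [2, 22], which is 21 values.

21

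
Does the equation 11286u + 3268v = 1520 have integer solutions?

yes

gcd(11286, 3268):
  11286 = 3·3268 + 1482
  3268 = 2·1482 + 304
  1482 = 4·304 + 266
  304 = 1·266 + 38
  266 = 7·38
so gcd(11286, 3268) = 38.
38 divides 1520, so integer solutions exist.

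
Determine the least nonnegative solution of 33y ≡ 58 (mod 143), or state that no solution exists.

gcd(143, 33):
  143 = 4×33 + 11
  33 = 3×11
so gcd(143, 33) = 11.
11 does not divide 58, so the congruence has no solution.

no solution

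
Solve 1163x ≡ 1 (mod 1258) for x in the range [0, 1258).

gcd(1258, 1163) = 1.
By Bézout, 1163·(-437) + 1258·(404) = 1.
So 1163·-437 ≡ 1 (mod 1258), and -437 mod 1258 = 821.

821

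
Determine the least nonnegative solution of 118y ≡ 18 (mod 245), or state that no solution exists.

241

gcd(245, 118) = 1  (245 = 2*118 + 9, 118 = 13*9 + 1, 9 = 9*1).
1 divides 18, so solutions exist.
Back-substituting, 118*(27) + 245*(-13) = 1.
So 118*(27) ≡ 1 (mod 245); multiply by 18: y ≡ 486 (mod 245).
Smallest nonnegative: y = 486 mod 245 = 241.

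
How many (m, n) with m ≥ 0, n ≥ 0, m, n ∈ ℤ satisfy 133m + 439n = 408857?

gcd(439, 133) = 1  (439 = 3*133 + 40, 133 = 3*40 + 13, 40 = 3*13 + 1, 13 = 13*1).
Back-substituting, 133*(-33) + 439*(10) = 1.
Scale by 408857: one solution is (-13492281, 4088570). Reduce m mod 439: (384, 815).
General: m = 384 + 439t, n = 815 - 133t.
m ≥ 0 ⇒ t ≥ 0; n ≥ 0 ⇒ t ≤ 6. So t ∈ [0, 6]: 7 solutions.

7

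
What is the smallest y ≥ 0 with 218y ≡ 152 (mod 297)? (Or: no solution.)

265

gcd(297, 218):
  297 = 1·218 + 79
  218 = 2·79 + 60
  79 = 1·60 + 19
  60 = 3·19 + 3
  19 = 6·3 + 1
  3 = 3·1
so gcd(297, 218) = 1.
1 divides 152, so solutions exist.
Back-substitute for Bézout coefficients:
  1 = 19 - 6·3
  ... = 218·(-94) + 297·(69)
So 218·(-94) ≡ 1 (mod 297); multiply by 152: y ≡ -14288 (mod 297).
Smallest nonnegative: y = -14288 mod 297 = 265.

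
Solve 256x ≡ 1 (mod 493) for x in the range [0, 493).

52

gcd(493, 256) = 1  (493 = 1·256 + 237, 256 = 1·237 + 19, 237 = 12·19 + 9, 19 = 2·9 + 1, 9 = 9·1).
Back-substituting, 256·(52) + 493·(-27) = 1.
So 256·52 ≡ 1 (mod 493), and 52 mod 493 = 52.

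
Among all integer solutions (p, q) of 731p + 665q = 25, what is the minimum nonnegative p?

gcd(731, 665):
  731 = 1*665 + 66
  665 = 10*66 + 5
  66 = 13*5 + 1
  5 = 5*1
so gcd(731, 665) = 1.
1 divides 25, so solutions exist.
Back-substitute for Bézout coefficients:
  1 = 66 - 13*5
  ... = 731*(131) + 665*(-144)
Scale by 25/1 = 25: (p₀, q₀) = (3275, -3600).
General solution: p = 3275 + 665t, q = -3600 - 731t for integer t.
p ≥ 0: smallest is 3275 mod 665 = 615 (at t = -4), with q = -676.

615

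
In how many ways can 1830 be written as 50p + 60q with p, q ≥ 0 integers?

gcd(60, 50):
  60 = 1×50 + 10
  50 = 5×10
so gcd(60, 50) = 10.
Back-substitute for Bézout coefficients:
  10 = 60 - 1×50
  ... = 50×(-1) + 60×(1)
Scale by 183: one solution is (-183, 183). Reduce p mod 6: (3, 28).
General: p = 3 + 6t, q = 28 - 5t.
p ≥ 0 ⇒ t ≥ 0; q ≥ 0 ⇒ t ≤ 5. So t ∈ [0, 5]: 6 solutions.

6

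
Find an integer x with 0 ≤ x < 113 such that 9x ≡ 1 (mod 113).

gcd(113, 9):
  113 = 12·9 + 5
  9 = 1·5 + 4
  5 = 1·4 + 1
  4 = 4·1
so gcd(113, 9) = 1.
Back-substitute for Bézout coefficients:
  1 = 5 - 1·4
  ... = 9·(-25) + 113·(2)
So 9·-25 ≡ 1 (mod 113), and -25 mod 113 = 88.

88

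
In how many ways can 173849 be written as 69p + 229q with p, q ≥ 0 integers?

11

gcd(229, 69) = 1  (229 = 3×69 + 22, 69 = 3×22 + 3, 22 = 7×3 + 1, 3 = 3×1).
Back-substituting, 69×(-73) + 229×(22) = 1.
Scale by 173849: one solution is (-12690977, 3824678). Reduce p mod 229: (203, 698).
General: p = 203 + 229t, q = 698 - 69t.
p ≥ 0 ⇒ t ≥ 0; q ≥ 0 ⇒ t ≤ 10. So t ∈ [0, 10]: 11 solutions.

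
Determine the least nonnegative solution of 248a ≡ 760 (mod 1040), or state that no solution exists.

45

gcd(1040, 248) = 8.
8 divides 760, so solutions exist.
By Bézout, 248·(21) + 1040·(-5) = 8.
So 248·(21) ≡ 8 (mod 1040); multiply by 95: a ≡ 1995 (mod 130).
Smallest nonnegative: a = 1995 mod 130 = 45.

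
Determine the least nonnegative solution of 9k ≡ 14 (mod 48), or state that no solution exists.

gcd(48, 9):
  48 = 5×9 + 3
  9 = 3×3
so gcd(48, 9) = 3.
3 does not divide 14, so the congruence has no solution.

no solution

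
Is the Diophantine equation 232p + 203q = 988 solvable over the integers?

gcd(232, 203) = 29.
29 does not divide 988 (remainder 2), so no integer solutions.

no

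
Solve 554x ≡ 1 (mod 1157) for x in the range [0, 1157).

gcd(1157, 554) = 1  (1157 = 2*554 + 49, 554 = 11*49 + 15, 49 = 3*15 + 4, 15 = 3*4 + 3, 4 = 1*3 + 1, 3 = 3*1).
Back-substituting, 554*(-307) + 1157*(147) = 1.
So 554*-307 ≡ 1 (mod 1157), and -307 mod 1157 = 850.

850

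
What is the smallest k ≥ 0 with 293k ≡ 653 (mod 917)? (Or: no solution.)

600

gcd(917, 293) = 1.
1 divides 653, so solutions exist.
By Bézout, 293*(-169) + 917*(54) = 1.
So 293*(-169) ≡ 1 (mod 917); multiply by 653: k ≡ -110357 (mod 917).
Smallest nonnegative: k = -110357 mod 917 = 600.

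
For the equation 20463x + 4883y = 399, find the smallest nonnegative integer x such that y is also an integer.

gcd(20463, 4883) = 19  (20463 = 4*4883 + 931, 4883 = 5*931 + 228, 931 = 4*228 + 19, 228 = 12*19).
19 divides 399, so solutions exist.
Back-substituting, 20463*(21) + 4883*(-88) = 19.
Scale by 399/19 = 21: (x₀, y₀) = (441, -1848).
General solution: x = 441 + 257t, y = -1848 - 1077t for integer t.
x ≥ 0: smallest is 441 mod 257 = 184 (at t = -1), with y = -771.

184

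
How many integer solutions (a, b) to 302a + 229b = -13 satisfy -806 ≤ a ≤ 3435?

19

gcd(302, 229) = 1  (302 = 1×229 + 73, 229 = 3×73 + 10, 73 = 7×10 + 3, 10 = 3×3 + 1, 3 = 3×1).
Back-substituting, 302×(-69) + 229×(91) = 1.
Scale by -13: particular solution (897, -1183); reduce a mod 229: (210, -277).
General solution: a = 210 + 229t, b = -277 - 302t for integer t.
-806 ≤ 210 + 229t ≤ 3435 gives t ∈ [-4, 14], which is 19 values.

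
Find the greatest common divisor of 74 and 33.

1

gcd(74, 33):
  74 = 2·33 + 8
  33 = 4·8 + 1
  8 = 8·1
so gcd(74, 33) = 1.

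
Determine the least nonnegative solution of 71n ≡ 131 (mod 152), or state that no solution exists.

gcd(152, 71) = 1  (152 = 2×71 + 10, 71 = 7×10 + 1, 10 = 10×1).
1 divides 131, so solutions exist.
Back-substituting, 71×(15) + 152×(-7) = 1.
So 71×(15) ≡ 1 (mod 152); multiply by 131: n ≡ 1965 (mod 152).
Smallest nonnegative: n = 1965 mod 152 = 141.

141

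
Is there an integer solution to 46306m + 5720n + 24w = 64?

gcd(46306, 5720) = 26  (46306 = 8×5720 + 546, 5720 = 10×546 + 260, 546 = 2×260 + 26, 260 = 10×26).
gcd(26, 24) = 2.
2 divides 64, so integer solutions exist.

yes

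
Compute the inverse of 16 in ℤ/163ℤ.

51

gcd(163, 16) = 1.
By Bézout, 16×(51) + 163×(-5) = 1.
So 16×51 ≡ 1 (mod 163), and 51 mod 163 = 51.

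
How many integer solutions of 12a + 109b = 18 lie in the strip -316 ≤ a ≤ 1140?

13

gcd(109, 12) = 1.
By Bézout, 12*(-9) + 109*(1) = 1.
Particular solution: (56, -6).
General solution: a = 56 + 109t, b = -6 - 12t for integer t.
-316 ≤ 56 + 109t ≤ 1140 gives t ∈ [-3, 9], which is 13 values.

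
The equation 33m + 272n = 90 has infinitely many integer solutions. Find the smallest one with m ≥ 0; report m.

gcd(272, 33) = 1  (272 = 8*33 + 8, 33 = 4*8 + 1, 8 = 8*1).
1 divides 90, so solutions exist.
Back-substituting, 33*(33) + 272*(-4) = 1.
Scale by 90/1 = 90: (m₀, n₀) = (2970, -360).
General solution: m = 2970 + 272t, n = -360 - 33t for integer t.
m ≥ 0: smallest is 2970 mod 272 = 250 (at t = -10), with n = -30.

250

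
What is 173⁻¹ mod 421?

gcd(421, 173) = 1  (421 = 2*173 + 75, 173 = 2*75 + 23, 75 = 3*23 + 6, 23 = 3*6 + 5, 6 = 1*5 + 1, 5 = 5*1).
Back-substituting, 173*(-73) + 421*(30) = 1.
So 173*-73 ≡ 1 (mod 421), and -73 mod 421 = 348.

348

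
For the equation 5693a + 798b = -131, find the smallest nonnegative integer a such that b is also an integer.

491

gcd(5693, 798):
  5693 = 7×798 + 107
  798 = 7×107 + 49
  107 = 2×49 + 9
  49 = 5×9 + 4
  9 = 2×4 + 1
  4 = 4×1
so gcd(5693, 798) = 1.
1 divides -131, so solutions exist.
Back-substitute for Bézout coefficients:
  1 = 9 - 2×4
  ... = 5693×(179) + 798×(-1277)
Scale by -131/1 = -131: (a₀, b₀) = (-23449, 167287).
General solution: a = -23449 + 798t, b = 167287 - 5693t for integer t.
a ≥ 0: smallest is -23449 mod 798 = 491 (at t = 30), with b = -3503.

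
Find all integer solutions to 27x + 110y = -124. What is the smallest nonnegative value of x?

28

gcd(110, 27) = 1  (110 = 4*27 + 2, 27 = 13*2 + 1, 2 = 2*1).
1 divides -124, so solutions exist.
Back-substituting, 27*(53) + 110*(-13) = 1.
Scale by -124/1 = -124: (x₀, y₀) = (-6572, 1612).
General solution: x = -6572 + 110t, y = 1612 - 27t for integer t.
x ≥ 0: smallest is -6572 mod 110 = 28 (at t = 60), with y = -8.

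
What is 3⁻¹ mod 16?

11

gcd(16, 3) = 1  (16 = 5×3 + 1, 3 = 3×1).
Back-substituting, 3×(-5) + 16×(1) = 1.
So 3×-5 ≡ 1 (mod 16), and -5 mod 16 = 11.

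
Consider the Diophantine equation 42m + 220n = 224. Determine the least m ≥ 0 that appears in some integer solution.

gcd(220, 42):
  220 = 5×42 + 10
  42 = 4×10 + 2
  10 = 5×2
so gcd(220, 42) = 2.
2 divides 224, so solutions exist.
Back-substitute for Bézout coefficients:
  2 = 42 - 4×10
  ... = 42×(21) + 220×(-4)
Scale by 224/2 = 112: (m₀, n₀) = (2352, -448).
General solution: m = 2352 + 110t, n = -448 - 21t for integer t.
m ≥ 0: smallest is 2352 mod 110 = 42 (at t = -21), with n = -7.

42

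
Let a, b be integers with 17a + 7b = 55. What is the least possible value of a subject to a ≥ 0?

2

gcd(17, 7):
  17 = 2*7 + 3
  7 = 2*3 + 1
  3 = 3*1
so gcd(17, 7) = 1.
1 divides 55, so solutions exist.
Back-substitute for Bézout coefficients:
  1 = 7 - 2*3
  ... = 17*(-2) + 7*(5)
Scale by 55/1 = 55: (a₀, b₀) = (-110, 275).
General solution: a = -110 + 7t, b = 275 - 17t for integer t.
a ≥ 0: smallest is -110 mod 7 = 2 (at t = 16), with b = 3.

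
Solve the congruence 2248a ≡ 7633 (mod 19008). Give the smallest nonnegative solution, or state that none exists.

gcd(19008, 2248) = 8  (19008 = 8*2248 + 1024, 2248 = 2*1024 + 200, 1024 = 5*200 + 24, 200 = 8*24 + 8, 24 = 3*8).
8 does not divide 7633, so the congruence has no solution.

no solution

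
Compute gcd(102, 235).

1

gcd(235, 102):
  235 = 2×102 + 31
  102 = 3×31 + 9
  31 = 3×9 + 4
  9 = 2×4 + 1
  4 = 4×1
so gcd(235, 102) = 1.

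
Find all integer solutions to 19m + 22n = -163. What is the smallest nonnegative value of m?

3

gcd(22, 19) = 1.
1 divides -163, so solutions exist.
By Bézout, 19×(7) + 22×(-6) = 1.
Scale by -163/1 = -163: (m₀, n₀) = (-1141, 978).
General solution: m = -1141 + 22t, n = 978 - 19t for integer t.
m ≥ 0: smallest is -1141 mod 22 = 3 (at t = 52), with n = -10.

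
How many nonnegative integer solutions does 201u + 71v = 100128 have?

7

gcd(201, 71):
  201 = 2*71 + 59
  71 = 1*59 + 12
  59 = 4*12 + 11
  12 = 1*11 + 1
  11 = 11*1
so gcd(201, 71) = 1.
Back-substitute for Bézout coefficients:
  1 = 12 - 1*11
  ... = 201*(-6) + 71*(17)
Scale by 100128: one solution is (-600768, 1702176). Reduce u mod 71: (34, 1314).
General: u = 34 + 71t, v = 1314 - 201t.
u ≥ 0 ⇒ t ≥ 0; v ≥ 0 ⇒ t ≤ 6. So t ∈ [0, 6]: 7 solutions.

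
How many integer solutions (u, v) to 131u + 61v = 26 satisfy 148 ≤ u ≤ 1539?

23

gcd(131, 61) = 1.
By Bézout, 131×(-27) + 61×(58) = 1.
Particular solution: (30, -64).
General solution: u = 30 + 61t, v = -64 - 131t for integer t.
148 ≤ 30 + 61t ≤ 1539 gives t ∈ [2, 24], which is 23 values.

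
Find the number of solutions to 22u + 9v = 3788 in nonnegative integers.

19

gcd(22, 9) = 1  (22 = 2*9 + 4, 9 = 2*4 + 1, 4 = 4*1).
Back-substituting, 22*(-2) + 9*(5) = 1.
Scale by 3788: one solution is (-7576, 18940). Reduce u mod 9: (2, 416).
General: u = 2 + 9t, v = 416 - 22t.
u ≥ 0 ⇒ t ≥ 0; v ≥ 0 ⇒ t ≤ 18. So t ∈ [0, 18]: 19 solutions.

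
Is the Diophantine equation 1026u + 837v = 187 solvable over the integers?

no

gcd(1026, 837):
  1026 = 1*837 + 189
  837 = 4*189 + 81
  189 = 2*81 + 27
  81 = 3*27
so gcd(1026, 837) = 27.
27 does not divide 187 (remainder 25), so no integer solutions.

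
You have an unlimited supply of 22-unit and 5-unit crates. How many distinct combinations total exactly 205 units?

Need nonnegative integers with 22j + 5k = 205.
gcd(22, 5) = 1, and 22·(-2) + 5·(9) = 1.
So (j₀, k₀) = (-410, 1845); general j = -410 + 5t, k = 1845 - 22t.
j ≥ 0 ⇒ t ≥ 82; k ≥ 0 ⇒ t ≤ 83. That's 2 values of t.

2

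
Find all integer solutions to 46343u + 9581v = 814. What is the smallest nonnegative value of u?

gcd(46343, 9581):
  46343 = 4·9581 + 8019
  9581 = 1·8019 + 1562
  8019 = 5·1562 + 209
  1562 = 7·209 + 99
  209 = 2·99 + 11
  99 = 9·11
so gcd(46343, 9581) = 11.
11 divides 814, so solutions exist.
Back-substitute for Bézout coefficients:
  11 = 209 - 2·99
  ... = 46343·(92) + 9581·(-445)
Scale by 814/11 = 74: (u₀, v₀) = (6808, -32930).
General solution: u = 6808 + 871t, v = -32930 - 4213t for integer t.
u ≥ 0: smallest is 6808 mod 871 = 711 (at t = -7), with v = -3439.

711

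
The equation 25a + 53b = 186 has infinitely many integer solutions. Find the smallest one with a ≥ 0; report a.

35

gcd(53, 25) = 1  (53 = 2*25 + 3, 25 = 8*3 + 1, 3 = 3*1).
1 divides 186, so solutions exist.
Back-substituting, 25*(17) + 53*(-8) = 1.
Scale by 186/1 = 186: (a₀, b₀) = (3162, -1488).
General solution: a = 3162 + 53t, b = -1488 - 25t for integer t.
a ≥ 0: smallest is 3162 mod 53 = 35 (at t = -59), with b = -13.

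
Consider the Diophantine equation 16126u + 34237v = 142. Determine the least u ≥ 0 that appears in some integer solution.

8917

gcd(34237, 16126) = 1.
1 divides 142, so solutions exist.
By Bézout, 16126×(-4036) + 34237×(1901) = 1.
Scale by 142/1 = 142: (u₀, v₀) = (-573112, 269942).
General solution: u = -573112 + 34237t, v = 269942 - 16126t for integer t.
u ≥ 0: smallest is -573112 mod 34237 = 8917 (at t = 17), with v = -4200.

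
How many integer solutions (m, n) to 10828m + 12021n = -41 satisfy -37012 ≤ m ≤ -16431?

gcd(12021, 10828) = 1.
By Bézout, 10828·(1189) + 12021·(-1071) = 1.
Particular solution: (11356, -10229).
General solution: m = 11356 + 12021t, n = -10229 - 10828t for integer t.
-37012 ≤ 11356 + 12021t ≤ -16431 gives t ∈ [-4, -3], which is 2 values.

2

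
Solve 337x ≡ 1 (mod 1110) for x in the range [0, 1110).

gcd(1110, 337) = 1  (1110 = 3*337 + 99, 337 = 3*99 + 40, 99 = 2*40 + 19, 40 = 2*19 + 2, 19 = 9*2 + 1, 2 = 2*1).
Back-substituting, 337*(-527) + 1110*(160) = 1.
So 337*-527 ≡ 1 (mod 1110), and -527 mod 1110 = 583.

583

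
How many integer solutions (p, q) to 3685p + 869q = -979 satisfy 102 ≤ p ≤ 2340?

28

gcd(3685, 869) = 11  (3685 = 4×869 + 209, 869 = 4×209 + 33, 209 = 6×33 + 11, 33 = 3×11).
Back-substituting, 3685×(25) + 869×(-106) = 11.
Scale by -89: particular solution (-2225, 9434); reduce p mod 79: (66, -281).
General solution: p = 66 + 79t, q = -281 - 335t for integer t.
102 ≤ 66 + 79t ≤ 2340 gives t ∈ [1, 28], which is 28 values.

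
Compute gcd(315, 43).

1

gcd(315, 43):
  315 = 7×43 + 14
  43 = 3×14 + 1
  14 = 14×1
so gcd(315, 43) = 1.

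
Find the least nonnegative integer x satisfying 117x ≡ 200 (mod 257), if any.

gcd(257, 117) = 1  (257 = 2×117 + 23, 117 = 5×23 + 2, 23 = 11×2 + 1, 2 = 2×1).
1 divides 200, so solutions exist.
Back-substituting, 117×(-123) + 257×(56) = 1.
So 117×(-123) ≡ 1 (mod 257); multiply by 200: x ≡ -24600 (mod 257).
Smallest nonnegative: x = -24600 mod 257 = 72.

72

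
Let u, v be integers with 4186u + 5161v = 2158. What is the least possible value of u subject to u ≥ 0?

gcd(5161, 4186):
  5161 = 1*4186 + 975
  4186 = 4*975 + 286
  975 = 3*286 + 117
  286 = 2*117 + 52
  117 = 2*52 + 13
  52 = 4*13
so gcd(5161, 4186) = 13.
13 divides 2158, so solutions exist.
Back-substitute for Bézout coefficients:
  13 = 117 - 2*52
  ... = 4186*(-90) + 5161*(73)
Scale by 2158/13 = 166: (u₀, v₀) = (-14940, 12118).
General solution: u = -14940 + 397t, v = 12118 - 322t for integer t.
u ≥ 0: smallest is -14940 mod 397 = 146 (at t = 38), with v = -118.

146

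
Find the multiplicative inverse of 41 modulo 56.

gcd(56, 41) = 1  (56 = 1·41 + 15, 41 = 2·15 + 11, 15 = 1·11 + 4, 11 = 2·4 + 3, 4 = 1·3 + 1, 3 = 3·1).
Back-substituting, 41·(-15) + 56·(11) = 1.
So 41·-15 ≡ 1 (mod 56), and -15 mod 56 = 41.

41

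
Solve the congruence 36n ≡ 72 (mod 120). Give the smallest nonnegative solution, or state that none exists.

gcd(120, 36) = 12  (120 = 3·36 + 12, 36 = 3·12).
12 divides 72, so solutions exist.
Back-substituting, 36·(-3) + 120·(1) = 12.
So 36·(-3) ≡ 12 (mod 120); multiply by 6: n ≡ -18 (mod 10).
Smallest nonnegative: n = -18 mod 10 = 2.

2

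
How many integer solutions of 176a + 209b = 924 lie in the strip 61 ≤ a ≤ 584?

gcd(209, 176) = 11.
By Bézout, 176*(6) + 209*(-5) = 11.
Particular solution: (10, -4).
General solution: a = 10 + 19t, b = -4 - 16t for integer t.
61 ≤ 10 + 19t ≤ 584 gives t ∈ [3, 30], which is 28 values.

28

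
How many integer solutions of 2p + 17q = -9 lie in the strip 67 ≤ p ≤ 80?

gcd(17, 2):
  17 = 8×2 + 1
  2 = 2×1
so gcd(17, 2) = 1.
Back-substitute for Bézout coefficients:
  1 = 17 - 8×2
  ... = 2×(-8) + 17×(1)
Scale by -9: particular solution (72, -9); reduce p mod 17: (4, -1).
General solution: p = 4 + 17t, q = -1 - 2t for integer t.
67 ≤ 4 + 17t ≤ 80 gives t ∈ [4, 4], which is 1 value.

1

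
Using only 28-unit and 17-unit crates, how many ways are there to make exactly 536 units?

1

Need nonnegative integers with 28j + 17k = 536.
gcd(28, 17) = 1, and 28·(-3) + 17·(5) = 1.
So (j₀, k₀) = (-1608, 2680); general j = -1608 + 17t, k = 2680 - 28t.
j ≥ 0 ⇒ t ≥ 95; k ≥ 0 ⇒ t ≤ 95. That's 1 value of t.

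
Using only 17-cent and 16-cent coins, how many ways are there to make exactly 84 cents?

1

Need nonnegative integers with 17j + 16k = 84.
gcd(17, 16) = 1, and 17·(1) + 16·(-1) = 1.
So (j₀, k₀) = (84, -84); general j = 84 + 16t, k = -84 - 17t.
j ≥ 0 ⇒ t ≥ -5; k ≥ 0 ⇒ t ≤ -5. That's 1 value of t.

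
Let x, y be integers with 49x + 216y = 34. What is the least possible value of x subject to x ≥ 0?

gcd(216, 49) = 1  (216 = 4*49 + 20, 49 = 2*20 + 9, 20 = 2*9 + 2, 9 = 4*2 + 1, 2 = 2*1).
1 divides 34, so solutions exist.
Back-substituting, 49*(97) + 216*(-22) = 1.
Scale by 34/1 = 34: (x₀, y₀) = (3298, -748).
General solution: x = 3298 + 216t, y = -748 - 49t for integer t.
x ≥ 0: smallest is 3298 mod 216 = 58 (at t = -15), with y = -13.

58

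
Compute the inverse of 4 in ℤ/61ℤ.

gcd(61, 4) = 1  (61 = 15×4 + 1, 4 = 4×1).
Back-substituting, 4×(-15) + 61×(1) = 1.
So 4×-15 ≡ 1 (mod 61), and -15 mod 61 = 46.

46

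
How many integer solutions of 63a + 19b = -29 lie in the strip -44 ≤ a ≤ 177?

gcd(63, 19):
  63 = 3*19 + 6
  19 = 3*6 + 1
  6 = 6*1
so gcd(63, 19) = 1.
Back-substitute for Bézout coefficients:
  1 = 19 - 3*6
  ... = 63*(-3) + 19*(10)
Scale by -29: particular solution (87, -290); reduce a mod 19: (11, -38).
General solution: a = 11 + 19t, b = -38 - 63t for integer t.
-44 ≤ 11 + 19t ≤ 177 gives t ∈ [-2, 8], which is 11 values.

11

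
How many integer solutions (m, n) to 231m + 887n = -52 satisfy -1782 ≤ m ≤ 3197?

6

gcd(887, 231) = 1.
By Bézout, 231·(96) + 887·(-25) = 1.
Particular solution: (330, -86).
General solution: m = 330 + 887t, n = -86 - 231t for integer t.
-1782 ≤ 330 + 887t ≤ 3197 gives t ∈ [-2, 3], which is 6 values.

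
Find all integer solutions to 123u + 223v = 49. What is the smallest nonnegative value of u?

140

gcd(223, 123) = 1.
1 divides 49, so solutions exist.
By Bézout, 123*(-29) + 223*(16) = 1.
Scale by 49/1 = 49: (u₀, v₀) = (-1421, 784).
General solution: u = -1421 + 223t, v = 784 - 123t for integer t.
u ≥ 0: smallest is -1421 mod 223 = 140 (at t = 7), with v = -77.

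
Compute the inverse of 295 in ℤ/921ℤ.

793

gcd(921, 295):
  921 = 3·295 + 36
  295 = 8·36 + 7
  36 = 5·7 + 1
  7 = 7·1
so gcd(921, 295) = 1.
Back-substitute for Bézout coefficients:
  1 = 36 - 5·7
  ... = 295·(-128) + 921·(41)
So 295·-128 ≡ 1 (mod 921), and -128 mod 921 = 793.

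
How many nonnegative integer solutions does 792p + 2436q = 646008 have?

gcd(2436, 792) = 12  (2436 = 3*792 + 60, 792 = 13*60 + 12, 60 = 5*12).
Back-substituting, 792*(40) + 2436*(-13) = 12.
Scale by 53834: one solution is (2153360, -699842). Reduce p mod 203: (139, 220).
General: p = 139 + 203t, q = 220 - 66t.
p ≥ 0 ⇒ t ≥ 0; q ≥ 0 ⇒ t ≤ 3. So t ∈ [0, 3]: 4 solutions.

4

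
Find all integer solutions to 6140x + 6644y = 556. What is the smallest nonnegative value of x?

223

gcd(6644, 6140):
  6644 = 1*6140 + 504
  6140 = 12*504 + 92
  504 = 5*92 + 44
  92 = 2*44 + 4
  44 = 11*4
so gcd(6644, 6140) = 4.
4 divides 556, so solutions exist.
Back-substitute for Bézout coefficients:
  4 = 92 - 2*44
  ... = 6140*(145) + 6644*(-134)
Scale by 556/4 = 139: (x₀, y₀) = (20155, -18626).
General solution: x = 20155 + 1661t, y = -18626 - 1535t for integer t.
x ≥ 0: smallest is 20155 mod 1661 = 223 (at t = -12), with y = -206.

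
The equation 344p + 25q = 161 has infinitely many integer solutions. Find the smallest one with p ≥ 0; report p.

gcd(344, 25):
  344 = 13*25 + 19
  25 = 1*19 + 6
  19 = 3*6 + 1
  6 = 6*1
so gcd(344, 25) = 1.
1 divides 161, so solutions exist.
Back-substitute for Bézout coefficients:
  1 = 19 - 3*6
  ... = 344*(4) + 25*(-55)
Scale by 161/1 = 161: (p₀, q₀) = (644, -8855).
General solution: p = 644 + 25t, q = -8855 - 344t for integer t.
p ≥ 0: smallest is 644 mod 25 = 19 (at t = -25), with q = -255.

19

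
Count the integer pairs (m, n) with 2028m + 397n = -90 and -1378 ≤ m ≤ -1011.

gcd(2028, 397) = 1.
By Bézout, 2028×(-120) + 397×(613) = 1.
Particular solution: (81, -414).
General solution: m = 81 + 397t, n = -414 - 2028t for integer t.
-1378 ≤ 81 + 397t ≤ -1011 gives t ∈ [-3, -3], which is 1 value.

1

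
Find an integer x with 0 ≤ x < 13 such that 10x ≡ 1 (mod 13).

4

gcd(13, 10) = 1.
By Bézout, 10×(4) + 13×(-3) = 1.
So 10×4 ≡ 1 (mod 13), and 4 mod 13 = 4.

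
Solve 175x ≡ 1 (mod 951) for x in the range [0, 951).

538

gcd(951, 175) = 1  (951 = 5×175 + 76, 175 = 2×76 + 23, 76 = 3×23 + 7, 23 = 3×7 + 2, 7 = 3×2 + 1, 2 = 2×1).
Back-substituting, 175×(-413) + 951×(76) = 1.
So 175×-413 ≡ 1 (mod 951), and -413 mod 951 = 538.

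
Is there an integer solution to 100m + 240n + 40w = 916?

no

gcd(240, 100) = 20.
gcd(20, 40) = 20.
20 does not divide 916 (remainder 16), so no integer solutions.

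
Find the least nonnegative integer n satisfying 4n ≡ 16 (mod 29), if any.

gcd(29, 4):
  29 = 7*4 + 1
  4 = 4*1
so gcd(29, 4) = 1.
1 divides 16, so solutions exist.
Back-substitute for Bézout coefficients:
  1 = 29 - 7*4
  ... = 4*(-7) + 29*(1)
So 4*(-7) ≡ 1 (mod 29); multiply by 16: n ≡ -112 (mod 29).
Smallest nonnegative: n = -112 mod 29 = 4.

4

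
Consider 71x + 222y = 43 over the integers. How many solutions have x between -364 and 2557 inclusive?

13

gcd(222, 71) = 1  (222 = 3×71 + 9, 71 = 7×9 + 8, 9 = 1×8 + 1, 8 = 8×1).
Back-substituting, 71×(-25) + 222×(8) = 1.
Scale by 43: particular solution (-1075, 344); reduce x mod 222: (35, -11).
General solution: x = 35 + 222t, y = -11 - 71t for integer t.
-364 ≤ 35 + 222t ≤ 2557 gives t ∈ [-1, 11], which is 13 values.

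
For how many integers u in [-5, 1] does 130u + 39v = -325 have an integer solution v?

2

gcd(130, 39):
  130 = 3×39 + 13
  39 = 3×13
so gcd(130, 39) = 13.
Back-substitute for Bézout coefficients:
  13 = 130 - 3×39
  ... = 130×(1) + 39×(-3)
Scale by -25: particular solution (-25, 75); reduce u mod 3: (2, -15).
General solution: u = 2 + 3t, v = -15 - 10t for integer t.
-5 ≤ 2 + 3t ≤ 1 gives t ∈ [-2, -1], which is 2 values.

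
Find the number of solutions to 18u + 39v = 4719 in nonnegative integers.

21

gcd(39, 18) = 3  (39 = 2×18 + 3, 18 = 6×3).
Back-substituting, 18×(-2) + 39×(1) = 3.
Scale by 1573: one solution is (-3146, 1573). Reduce u mod 13: (0, 121).
General: u = 0 + 13t, v = 121 - 6t.
u ≥ 0 ⇒ t ≥ 0; v ≥ 0 ⇒ t ≤ 20. So t ∈ [0, 20]: 21 solutions.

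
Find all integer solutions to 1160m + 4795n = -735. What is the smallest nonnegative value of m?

gcd(4795, 1160):
  4795 = 4·1160 + 155
  1160 = 7·155 + 75
  155 = 2·75 + 5
  75 = 15·5
so gcd(4795, 1160) = 5.
5 divides -735, so solutions exist.
Back-substitute for Bézout coefficients:
  5 = 155 - 2·75
  ... = 1160·(-62) + 4795·(15)
Scale by -735/5 = -147: (m₀, n₀) = (9114, -2205).
General solution: m = 9114 + 959t, n = -2205 - 232t for integer t.
m ≥ 0: smallest is 9114 mod 959 = 483 (at t = -9), with n = -117.

483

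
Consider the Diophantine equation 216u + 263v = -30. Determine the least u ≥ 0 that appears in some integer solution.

gcd(263, 216) = 1.
1 divides -30, so solutions exist.
By Bézout, 216*(-28) + 263*(23) = 1.
Scale by -30/1 = -30: (u₀, v₀) = (840, -690).
General solution: u = 840 + 263t, v = -690 - 216t for integer t.
u ≥ 0: smallest is 840 mod 263 = 51 (at t = -3), with v = -42.

51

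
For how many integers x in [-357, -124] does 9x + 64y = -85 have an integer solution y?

gcd(64, 9) = 1.
By Bézout, 9·(-7) + 64·(1) = 1.
Particular solution: (19, -4).
General solution: x = 19 + 64t, y = -4 - 9t for integer t.
-357 ≤ 19 + 64t ≤ -124 gives t ∈ [-5, -3], which is 3 values.

3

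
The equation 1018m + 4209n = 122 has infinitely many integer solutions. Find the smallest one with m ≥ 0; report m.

gcd(4209, 1018) = 1.
1 divides 122, so solutions exist.
By Bézout, 1018·(-1997) + 4209·(483) = 1.
Scale by 122/1 = 122: (m₀, n₀) = (-243634, 58926).
General solution: m = -243634 + 4209t, n = 58926 - 1018t for integer t.
m ≥ 0: smallest is -243634 mod 4209 = 488 (at t = 58), with n = -118.

488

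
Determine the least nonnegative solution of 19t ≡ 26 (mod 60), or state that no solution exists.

gcd(60, 19) = 1.
1 divides 26, so solutions exist.
By Bézout, 19*(19) + 60*(-6) = 1.
So 19*(19) ≡ 1 (mod 60); multiply by 26: t ≡ 494 (mod 60).
Smallest nonnegative: t = 494 mod 60 = 14.

14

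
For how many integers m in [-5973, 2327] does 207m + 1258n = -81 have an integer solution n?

6

gcd(1258, 207):
  1258 = 6*207 + 16
  207 = 12*16 + 15
  16 = 1*15 + 1
  15 = 15*1
so gcd(1258, 207) = 1.
Back-substitute for Bézout coefficients:
  1 = 16 - 1*15
  ... = 207*(-79) + 1258*(13)
Scale by -81: particular solution (6399, -1053); reduce m mod 1258: (109, -18).
General solution: m = 109 + 1258t, n = -18 - 207t for integer t.
-5973 ≤ 109 + 1258t ≤ 2327 gives t ∈ [-4, 1], which is 6 values.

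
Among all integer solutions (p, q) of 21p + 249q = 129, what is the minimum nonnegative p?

gcd(249, 21):
  249 = 11×21 + 18
  21 = 1×18 + 3
  18 = 6×3
so gcd(249, 21) = 3.
3 divides 129, so solutions exist.
Back-substitute for Bézout coefficients:
  3 = 21 - 1×18
  ... = 21×(12) + 249×(-1)
Scale by 129/3 = 43: (p₀, q₀) = (516, -43).
General solution: p = 516 + 83t, q = -43 - 7t for integer t.
p ≥ 0: smallest is 516 mod 83 = 18 (at t = -6), with q = -1.

18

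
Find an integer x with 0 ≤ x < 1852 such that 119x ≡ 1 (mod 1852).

1603

gcd(1852, 119) = 1  (1852 = 15·119 + 67, 119 = 1·67 + 52, 67 = 1·52 + 15, 52 = 3·15 + 7, 15 = 2·7 + 1, 7 = 7·1).
Back-substituting, 119·(-249) + 1852·(16) = 1.
So 119·-249 ≡ 1 (mod 1852), and -249 mod 1852 = 1603.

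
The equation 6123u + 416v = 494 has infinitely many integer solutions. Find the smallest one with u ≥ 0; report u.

10

gcd(6123, 416):
  6123 = 14*416 + 299
  416 = 1*299 + 117
  299 = 2*117 + 65
  117 = 1*65 + 52
  65 = 1*52 + 13
  52 = 4*13
so gcd(6123, 416) = 13.
13 divides 494, so solutions exist.
Back-substitute for Bézout coefficients:
  13 = 65 - 1*52
  ... = 6123*(7) + 416*(-103)
Scale by 494/13 = 38: (u₀, v₀) = (266, -3914).
General solution: u = 266 + 32t, v = -3914 - 471t for integer t.
u ≥ 0: smallest is 266 mod 32 = 10 (at t = -8), with v = -146.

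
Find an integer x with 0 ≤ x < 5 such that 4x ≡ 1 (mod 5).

gcd(5, 4):
  5 = 1*4 + 1
  4 = 4*1
so gcd(5, 4) = 1.
Back-substitute for Bézout coefficients:
  1 = 5 - 1*4
  ... = 4*(-1) + 5*(1)
So 4*-1 ≡ 1 (mod 5), and -1 mod 5 = 4.

4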